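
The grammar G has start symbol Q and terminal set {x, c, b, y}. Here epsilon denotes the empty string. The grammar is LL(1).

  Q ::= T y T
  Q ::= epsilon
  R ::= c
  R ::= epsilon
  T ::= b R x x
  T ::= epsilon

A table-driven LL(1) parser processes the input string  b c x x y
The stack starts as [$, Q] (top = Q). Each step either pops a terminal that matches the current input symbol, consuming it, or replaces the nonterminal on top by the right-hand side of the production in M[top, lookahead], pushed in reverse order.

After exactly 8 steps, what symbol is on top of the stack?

T

     Stack          Input        Action
  1  $ Q            b c x x y $  expand Q ::= T y T
  2  $ T y T        b c x x y $  expand T ::= b R x x
  3  $ T y x x R b  b c x x y $  match b
  4  $ T y x x R    c x x y $    expand R ::= c
  5  $ T y x x c    c x x y $    match c
  6  $ T y x x      x x y $      match x
  7  $ T y x        x y $        match x
  8  $ T y          y $          match y
Stack after step 8: $ T (top = T).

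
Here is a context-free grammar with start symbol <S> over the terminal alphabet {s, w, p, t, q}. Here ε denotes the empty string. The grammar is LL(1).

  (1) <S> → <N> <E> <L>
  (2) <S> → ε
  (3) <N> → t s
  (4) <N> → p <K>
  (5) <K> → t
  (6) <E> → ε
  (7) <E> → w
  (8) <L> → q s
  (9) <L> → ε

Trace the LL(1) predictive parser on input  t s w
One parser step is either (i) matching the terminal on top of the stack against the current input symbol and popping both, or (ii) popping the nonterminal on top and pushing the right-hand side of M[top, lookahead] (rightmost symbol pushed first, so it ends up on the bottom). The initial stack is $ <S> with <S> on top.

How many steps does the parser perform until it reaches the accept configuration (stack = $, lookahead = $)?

7

     Stack          Input    Action
  1  $ <S>          t s w $  expand <S> → <N> <E> <L>
  2  $ <L> <E> <N>  t s w $  expand <N> → t s
  3  $ <L> <E> s t  t s w $  match t
  4  $ <L> <E> s    s w $    match s
  5  $ <L> <E>      w $      expand <E> → w
  6  $ <L> w        w $      match w
  7  $ <L>          $        expand <L> → ε
Accept reached after 7 steps.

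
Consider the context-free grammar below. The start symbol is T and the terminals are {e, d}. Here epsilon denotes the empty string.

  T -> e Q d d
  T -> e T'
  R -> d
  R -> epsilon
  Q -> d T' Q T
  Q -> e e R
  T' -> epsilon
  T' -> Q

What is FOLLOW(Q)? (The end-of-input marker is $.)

FIRST(T): from T->e Q d d we get {e}; from T->e T' we get {e}. So FIRST(T) = {e}.
FIRST(R): from R->d we get {d}; from R->epsilon we get {epsilon}. So FIRST(R) = {epsilon, d}.
FIRST(Q): from Q->d T' Q T we get {d}; from Q->e e R we get {e}. So FIRST(Q) = {d, e}.
FIRST(T'): from T'->epsilon we get {epsilon}; from T'->Q we get {d, e}. So FIRST(T') = {epsilon, d, e}.
FOLLOW(T) includes $ since T is the start symbol.
FOLLOW(T): in Q->d T' Q T, the suffix after T is empty, so FOLLOW(T) ⊇ FOLLOW(Q) = {$, d, e}. Thus FOLLOW(T) = {$, d, e}.
FOLLOW(T'): in T->e T', the suffix after T' is empty, so FOLLOW(T') ⊇ FOLLOW(T) = {$, d, e}; in Q->d T' Q T, T' is followed by Q T with FIRST {d, e}. Thus FOLLOW(T') = {$, d, e}.
FOLLOW(Q): in T->e Q d d, Q is followed by d d with FIRST {d}; in Q->d T' Q T, Q is followed by T with FIRST {e}; in T'->Q, the suffix after Q is empty, so FOLLOW(Q) ⊇ FOLLOW(T') = {$, d, e}. Thus FOLLOW(Q) = {$, d, e}.
FOLLOW(R): in Q->e e R, the suffix after R is empty, so FOLLOW(R) ⊇ FOLLOW(Q) = {$, d, e}. Thus FOLLOW(R) = {$, d, e}.

{$, d, e}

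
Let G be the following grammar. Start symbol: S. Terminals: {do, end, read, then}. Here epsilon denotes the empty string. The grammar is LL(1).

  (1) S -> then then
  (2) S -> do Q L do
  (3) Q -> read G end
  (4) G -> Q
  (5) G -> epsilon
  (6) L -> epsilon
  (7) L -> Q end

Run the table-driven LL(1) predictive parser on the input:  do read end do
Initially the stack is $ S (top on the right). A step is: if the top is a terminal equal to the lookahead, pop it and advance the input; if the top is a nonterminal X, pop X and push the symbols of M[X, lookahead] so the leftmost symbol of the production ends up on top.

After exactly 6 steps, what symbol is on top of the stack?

L

step 1: stack=$ S  input=do read end do $  — expand S -> do Q L do
step 2: stack=$ do L Q do  input=do read end do $  — match do
step 3: stack=$ do L Q  input=read end do $  — expand Q -> read G end
step 4: stack=$ do L end G read  input=read end do $  — match read
step 5: stack=$ do L end G  input=end do $  — expand G -> epsilon
step 6: stack=$ do L end  input=end do $  — match end
Stack after step 6: $ do L (top = L).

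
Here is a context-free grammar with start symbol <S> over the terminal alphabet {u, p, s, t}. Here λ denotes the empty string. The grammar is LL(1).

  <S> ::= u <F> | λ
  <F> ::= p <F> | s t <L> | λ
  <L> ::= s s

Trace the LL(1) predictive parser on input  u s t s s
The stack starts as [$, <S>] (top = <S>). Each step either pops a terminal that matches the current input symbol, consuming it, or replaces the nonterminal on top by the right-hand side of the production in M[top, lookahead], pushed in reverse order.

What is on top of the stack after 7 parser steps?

s

     Stack      Input        Action
  1  $ <S>      u s t s s $  expand <S> ::= u <F>
  2  $ <F> u    u s t s s $  match u
  3  $ <F>      s t s s $    expand <F> ::= s t <L>
  4  $ <L> t s  s t s s $    match s
  5  $ <L> t    t s s $      match t
  6  $ <L>      s s $        expand <L> ::= s s
  7  $ s s      s s $        match s
Stack after step 7: $ s (top = s).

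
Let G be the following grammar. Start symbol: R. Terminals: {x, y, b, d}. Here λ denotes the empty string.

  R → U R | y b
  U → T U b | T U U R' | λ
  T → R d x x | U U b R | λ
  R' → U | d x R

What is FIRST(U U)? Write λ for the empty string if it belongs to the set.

{λ, b, d, y}

FIRST(R): from R→U R we get {b, d, y}; from R→y b we get {y}. So FIRST(R) = {b, d, y}.
FIRST(U): from U→T U b we get {b, d, y}; from U→T U U R' we get {λ, b, d, y}; from U→λ we get {λ}. So FIRST(U) = {λ, b, d, y}.
FIRST(T): from T→R d x x we get {b, d, y}; from T→U U b R we get {b, d, y}; from T→λ we get {λ}. So FIRST(T) = {λ, b, d, y}.
FIRST(R'): from R'→U we get {λ, b, d, y}; from R'→d x R we get {d}. So FIRST(R') = {λ, b, d, y}.
FIRST(U U): take FIRST of each symbol in turn, carrying on past any symbol whose FIRST contains λ; result {λ, b, d, y}.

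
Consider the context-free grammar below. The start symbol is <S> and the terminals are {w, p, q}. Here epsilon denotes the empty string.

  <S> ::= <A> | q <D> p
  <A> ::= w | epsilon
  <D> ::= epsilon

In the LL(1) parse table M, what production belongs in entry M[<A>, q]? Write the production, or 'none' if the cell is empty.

none

FIRST(<A>) = {epsilon, w}
FIRST(<D>) = {epsilon}
FIRST(<S>) = {epsilon, q, w}  (via <A>)
FOLLOW(<S>) includes $ since <S> is the start symbol.
FOLLOW(<S>): <S> appears on no right-hand side. Thus FOLLOW(<S>) = {$}.
FOLLOW(<A>): in <S>::=<A>, the suffix after <A> is empty, so FOLLOW(<A>) ⊇ FOLLOW(<S>) = {$}. Thus FOLLOW(<A>) = {$}.
For <A> ::= w: FIRST(w) = {w}, so it goes in M[<A>, t] for t ∈ {w}.
For <A> ::= epsilon: FIRST(epsilon) = {epsilon}, so it goes in M[<A>, t] for t ∈ {}; since epsilon ∈ FIRST, also for every t ∈ FOLLOW(<A>) = {$}.
None of these place a production in M[<A>, q].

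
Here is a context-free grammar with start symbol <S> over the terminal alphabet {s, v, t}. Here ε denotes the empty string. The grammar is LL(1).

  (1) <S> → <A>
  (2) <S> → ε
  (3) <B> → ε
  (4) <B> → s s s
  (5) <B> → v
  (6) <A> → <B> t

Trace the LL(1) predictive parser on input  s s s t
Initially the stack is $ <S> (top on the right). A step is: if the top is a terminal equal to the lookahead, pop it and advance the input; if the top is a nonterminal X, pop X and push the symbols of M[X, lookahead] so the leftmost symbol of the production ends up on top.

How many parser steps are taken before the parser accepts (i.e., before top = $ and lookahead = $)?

7

step 1: stack=$ <S>  input=s s s t $  — expand <S> → <A>
step 2: stack=$ <A>  input=s s s t $  — expand <A> → <B> t
step 3: stack=$ t <B>  input=s s s t $  — expand <B> → s s s
step 4: stack=$ t s s s  input=s s s t $  — match s
step 5: stack=$ t s s  input=s s t $  — match s
step 6: stack=$ t s  input=s t $  — match s
step 7: stack=$ t  input=t $  — match t
Accept reached after 7 steps.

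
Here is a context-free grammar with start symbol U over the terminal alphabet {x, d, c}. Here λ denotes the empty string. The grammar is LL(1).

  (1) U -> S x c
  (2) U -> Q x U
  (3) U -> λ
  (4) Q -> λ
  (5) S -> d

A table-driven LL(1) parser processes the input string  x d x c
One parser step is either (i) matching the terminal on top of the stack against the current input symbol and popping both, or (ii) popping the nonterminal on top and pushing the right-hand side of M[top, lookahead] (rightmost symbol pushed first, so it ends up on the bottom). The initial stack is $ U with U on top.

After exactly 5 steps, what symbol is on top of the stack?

     Stack    Input      Action
  1  $ U      x d x c $  expand U -> Q x U
  2  $ U x Q  x d x c $  expand Q -> λ
  3  $ U x    x d x c $  match x
  4  $ U      d x c $    expand U -> S x c
  5  $ c x S  d x c $    expand S -> d
Stack after step 5: $ c x d (top = d).

d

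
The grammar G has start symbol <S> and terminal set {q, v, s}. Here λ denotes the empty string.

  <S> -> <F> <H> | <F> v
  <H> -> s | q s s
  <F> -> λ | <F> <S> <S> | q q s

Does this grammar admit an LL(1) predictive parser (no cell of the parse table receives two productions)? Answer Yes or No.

FIRST(<S>) = {q, s, v}
FIRST(<H>) = {q, s}
FIRST(<F>) = {λ, q, s, v}
FOLLOW(<S>) = {$, q, s, v}
FOLLOW(<H>) = {$, q, s, v}
FOLLOW(<F>) = {q, s, v}
Cell M[<F>, q] receives both <F> -> λ and <F> -> <F> <S> <S> and <F> -> q q s — the grammar is not LL(1).

No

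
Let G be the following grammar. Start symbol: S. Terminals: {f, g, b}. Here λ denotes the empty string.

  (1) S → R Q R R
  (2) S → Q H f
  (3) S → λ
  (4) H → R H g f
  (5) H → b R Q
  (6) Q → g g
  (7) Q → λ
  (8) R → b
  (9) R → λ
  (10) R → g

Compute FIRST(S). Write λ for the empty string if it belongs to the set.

FIRST(Q) = {λ, g}
FIRST(R) = {λ, b, g}
FIRST(H) = {b, g}  (via R H g f)
FIRST(S) = {λ, b, g}  (via R Q R R, Q H f)

{λ, b, g}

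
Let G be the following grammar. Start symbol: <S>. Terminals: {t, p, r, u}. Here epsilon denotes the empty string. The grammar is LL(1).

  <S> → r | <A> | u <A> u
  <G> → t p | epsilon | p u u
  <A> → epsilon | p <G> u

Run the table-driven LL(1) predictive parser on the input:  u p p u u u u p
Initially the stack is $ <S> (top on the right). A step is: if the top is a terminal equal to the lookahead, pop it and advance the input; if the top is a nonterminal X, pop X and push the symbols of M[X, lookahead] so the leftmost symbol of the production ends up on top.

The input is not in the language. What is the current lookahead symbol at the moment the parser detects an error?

step 1: stack=$ <S>  input=u p p u u u u p $  — expand <S> → u <A> u
step 2: stack=$ u <A> u  input=u p p u u u u p $  — match u
step 3: stack=$ u <A>  input=p p u u u u p $  — expand <A> → p <G> u
step 4: stack=$ u u <G> p  input=p p u u u u p $  — match p
step 5: stack=$ u u <G>  input=p u u u u p $  — expand <G> → p u u
step 6: stack=$ u u u u p  input=p u u u u p $  — match p
step 7: stack=$ u u u u  input=u u u u p $  — match u
step 8: stack=$ u u u  input=u u u p $  — match u
step 9: stack=$ u u  input=u u p $  — match u
step 10: stack=$ u  input=u p $  — match u
step 11: stack=$  input=p $  — error: stack empty but input remains

p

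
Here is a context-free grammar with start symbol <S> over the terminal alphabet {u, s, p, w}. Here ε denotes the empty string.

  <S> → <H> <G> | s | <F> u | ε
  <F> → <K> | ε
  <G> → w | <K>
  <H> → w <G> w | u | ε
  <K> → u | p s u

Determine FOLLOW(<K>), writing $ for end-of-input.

FIRST(<H>): from <H>→w <G> w we get {w}; from <H>→u we get {u}; from <H>→ε we get {ε}. So FIRST(<H>) = {ε, u, w}.
FIRST(<K>): from <K>→u we get {u}; from <K>→p s u we get {p}. So FIRST(<K>) = {p, u}.
FIRST(<F>): from <F>→<K> we get {p, u}; from <F>→ε we get {ε}. So FIRST(<F>) = {ε, p, u}.
FIRST(<G>): from <G>→w we get {w}; from <G>→<K> we get {p, u}. So FIRST(<G>) = {p, u, w}.
FIRST(<S>): from <S>→<H> <G> we get {p, u, w}; from <S>→s we get {s}; from <S>→<F> u we get {p, u}; from <S>→ε we get {ε}. So FIRST(<S>) = {ε, p, s, u, w}.
FOLLOW(<S>) includes $ since <S> is the start symbol.
FOLLOW(<S>): <S> appears on no right-hand side. Thus FOLLOW(<S>) = {$}.
FOLLOW(<F>): in <S>→<F> u, <F> is followed by u with FIRST {u}. Thus FOLLOW(<F>) = {u}.
FOLLOW(<G>): in <S>→<H> <G>, the suffix after <G> is empty, so FOLLOW(<G>) ⊇ FOLLOW(<S>) = {$}; in <H>→w <G> w, <G> is followed by w with FIRST {w}. Thus FOLLOW(<G>) = {$, w}.
FOLLOW(<H>): in <S>→<H> <G>, <H> is followed by <G> with FIRST {p, u, w}. Thus FOLLOW(<H>) = {p, u, w}.
FOLLOW(<K>): in <F>→<K>, the suffix after <K> is empty, so FOLLOW(<K>) ⊇ FOLLOW(<F>) = {u}; in <G>→<K>, the suffix after <K> is empty, so FOLLOW(<K>) ⊇ FOLLOW(<G>) = {$, w}. Thus FOLLOW(<K>) = {$, u, w}.

{$, u, w}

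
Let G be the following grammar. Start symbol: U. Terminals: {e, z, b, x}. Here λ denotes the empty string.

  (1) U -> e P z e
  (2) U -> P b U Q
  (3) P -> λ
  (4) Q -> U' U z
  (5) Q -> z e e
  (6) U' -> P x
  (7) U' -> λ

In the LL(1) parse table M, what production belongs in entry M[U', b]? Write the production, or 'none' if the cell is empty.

U' -> λ

FIRST(P): from P->λ we get {λ}. So FIRST(P) = {λ}.
FIRST(U): from U->e P z e we get {e}; from U->P b U Q we get {b}. So FIRST(U) = {b, e}.
FIRST(U'): from U'->P x we get {x}; from U'->λ we get {λ}. So FIRST(U') = {λ, x}.
FIRST(Q): from Q->U' U z we get {b, e, x}; from Q->z e e we get {z}. So FIRST(Q) = {b, e, x, z}.
FOLLOW(U) includes $ since U is the start symbol.
FOLLOW(U'): in Q->U' U z, U' is followed by U z with FIRST {b, e}. Thus FOLLOW(U') = {b, e}.
For U' -> P x: FIRST(P x) = {x}, so it goes in M[U', t] for t ∈ {x}.
For U' -> λ: FIRST(λ) = {λ}, so it goes in M[U', t] for t ∈ {}; since λ ∈ FIRST, also for every t ∈ FOLLOW(U') = {b, e}.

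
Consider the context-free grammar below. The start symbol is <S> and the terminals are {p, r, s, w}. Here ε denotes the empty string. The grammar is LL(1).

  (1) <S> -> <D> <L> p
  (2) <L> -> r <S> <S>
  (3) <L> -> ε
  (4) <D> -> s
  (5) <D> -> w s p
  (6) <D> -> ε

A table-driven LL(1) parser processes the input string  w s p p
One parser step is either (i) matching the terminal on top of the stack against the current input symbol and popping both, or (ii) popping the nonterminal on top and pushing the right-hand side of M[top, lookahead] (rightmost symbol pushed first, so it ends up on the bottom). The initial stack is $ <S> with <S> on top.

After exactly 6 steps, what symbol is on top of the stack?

     Stack          Input      Action
  1  $ <S>          w s p p $  expand <S> -> <D> <L> p
  2  $ p <L> <D>    w s p p $  expand <D> -> w s p
  3  $ p <L> p s w  w s p p $  match w
  4  $ p <L> p s    s p p $    match s
  5  $ p <L> p      p p $      match p
  6  $ p <L>        p $        expand <L> -> ε
Stack after step 6: $ p (top = p).

p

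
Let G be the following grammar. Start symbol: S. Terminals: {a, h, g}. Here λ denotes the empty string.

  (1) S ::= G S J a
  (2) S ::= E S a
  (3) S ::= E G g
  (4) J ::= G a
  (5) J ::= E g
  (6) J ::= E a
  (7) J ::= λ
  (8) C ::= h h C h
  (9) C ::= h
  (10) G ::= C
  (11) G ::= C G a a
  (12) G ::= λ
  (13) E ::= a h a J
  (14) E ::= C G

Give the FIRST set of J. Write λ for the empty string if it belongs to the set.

FIRST(C) = {h}
FIRST(G) = {λ, h}  (via C, C G a a)
FIRST(E) = {a, h}  (via C G)
FIRST(S) = {a, h}  (via G S J a, E S a, E G g)
FIRST(J) = {λ, a, h}  (via G a, E g, E a)

{λ, a, h}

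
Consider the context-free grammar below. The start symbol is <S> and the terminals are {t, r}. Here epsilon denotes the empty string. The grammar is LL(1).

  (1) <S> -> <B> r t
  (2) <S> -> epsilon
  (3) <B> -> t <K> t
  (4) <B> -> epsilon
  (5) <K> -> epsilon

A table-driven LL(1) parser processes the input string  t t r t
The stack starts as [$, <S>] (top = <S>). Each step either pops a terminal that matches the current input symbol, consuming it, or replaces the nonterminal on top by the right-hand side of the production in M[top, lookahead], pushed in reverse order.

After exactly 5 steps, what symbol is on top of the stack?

     Stack          Input      Action
  1  $ <S>          t t r t $  expand <S> -> <B> r t
  2  $ t r <B>      t t r t $  expand <B> -> t <K> t
  3  $ t r t <K> t  t t r t $  match t
  4  $ t r t <K>    t r t $    expand <K> -> epsilon
  5  $ t r t        t r t $    match t
Stack after step 5: $ t r (top = r).

r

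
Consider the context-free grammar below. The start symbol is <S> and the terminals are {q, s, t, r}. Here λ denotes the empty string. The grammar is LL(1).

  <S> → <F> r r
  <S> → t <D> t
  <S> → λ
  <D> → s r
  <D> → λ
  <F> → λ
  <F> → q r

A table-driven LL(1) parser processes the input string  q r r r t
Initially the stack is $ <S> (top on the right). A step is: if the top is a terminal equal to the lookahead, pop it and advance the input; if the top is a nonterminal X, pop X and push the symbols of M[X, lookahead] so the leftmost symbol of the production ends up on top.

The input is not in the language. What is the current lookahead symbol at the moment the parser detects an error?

step 1: stack=$ <S>  input=q r r r t $  — expand <S> → <F> r r
step 2: stack=$ r r <F>  input=q r r r t $  — expand <F> → q r
step 3: stack=$ r r r q  input=q r r r t $  — match q
step 4: stack=$ r r r  input=r r r t $  — match r
step 5: stack=$ r r  input=r r t $  — match r
step 6: stack=$ r  input=r t $  — match r
step 7: stack=$  input=t $  — error: stack empty but input remains

t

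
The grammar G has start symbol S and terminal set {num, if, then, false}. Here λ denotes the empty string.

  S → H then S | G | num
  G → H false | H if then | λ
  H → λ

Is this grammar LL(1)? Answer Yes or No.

FIRST(S) = {λ, false, if, num, then}
FIRST(G) = {λ, false, if}
FIRST(H) = {λ}
FOLLOW(S) = {$}
FOLLOW(G) = {$}
FOLLOW(H) = {false, if, then}
Each cell of M receives at most one production.

Yes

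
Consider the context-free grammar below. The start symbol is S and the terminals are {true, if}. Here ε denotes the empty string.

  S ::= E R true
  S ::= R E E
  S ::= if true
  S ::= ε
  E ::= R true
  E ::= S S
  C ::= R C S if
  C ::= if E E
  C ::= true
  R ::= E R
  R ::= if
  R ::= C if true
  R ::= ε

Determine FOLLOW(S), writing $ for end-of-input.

{$, if, true}

FIRST(S) = {ε, if, true}  (via E R true, R E E)
FIRST(E) = {ε, if, true}  (via R true, S S)
FIRST(C) = {if, true}  (via R C S if)
FIRST(R) = {ε, if, true}  (via E R, C if true)
FOLLOW(S) includes $ since S is the start symbol.
FOLLOW(C): in C::=R C S if, C is followed by S if with FIRST {if, true}; in R::=C if true, C is followed by if true with FIRST {if}. Thus FOLLOW(C) = {if, true}.
FOLLOW(S): in E::=S S (occurrence 1), S is followed by S with FIRST {ε, if, true}; in E::=S S (occurrence 1), the suffix after S is nullable, so FOLLOW(S) ⊇ FOLLOW(E) = {$, if, true}; in E::=S S (occurrence 2), the suffix after S is empty, so FOLLOW(S) ⊇ FOLLOW(E) = {$, if, true}; in C::=R C S if, S is followed by if with FIRST {if}. Thus FOLLOW(S) = {$, if, true}.
FOLLOW(R): in S::=E R true, R is followed by true with FIRST {true}; in S::=R E E, R is followed by E E with FIRST {ε, if, true}; in S::=R E E, the suffix after R is nullable, so FOLLOW(R) ⊇ FOLLOW(S) = {$, if, true}; in E::=R true, R is followed by true with FIRST {true}; in C::=R C S if, R is followed by C S if with FIRST {if, true}; in R::=E R, the suffix after R is empty (adds nothing new). Thus FOLLOW(R) = {$, if, true}.
FOLLOW(E): in S::=E R true, E is followed by R true with FIRST {if, true}; in S::=R E E (occurrence 1), E is followed by E with FIRST {ε, if, true}; in S::=R E E (occurrence 1), the suffix after E is nullable, so FOLLOW(E) ⊇ FOLLOW(S) = {$, if, true}; in S::=R E E (occurrence 2), the suffix after E is empty, so FOLLOW(E) ⊇ FOLLOW(S) = {$, if, true}; in C::=if E E (occurrence 1), E is followed by E with FIRST {ε, if, true}; in C::=if E E (occurrence 1), the suffix after E is nullable, so FOLLOW(E) ⊇ FOLLOW(C) = {if, true}; in C::=if E E (occurrence 2), the suffix after E is empty, so FOLLOW(E) ⊇ FOLLOW(C) = {if, true}; in R::=E R, E is followed by R with FIRST {ε, if, true}; in R::=E R, the suffix after E is nullable, so FOLLOW(E) ⊇ FOLLOW(R) = {$, if, true}. Thus FOLLOW(E) = {$, if, true}.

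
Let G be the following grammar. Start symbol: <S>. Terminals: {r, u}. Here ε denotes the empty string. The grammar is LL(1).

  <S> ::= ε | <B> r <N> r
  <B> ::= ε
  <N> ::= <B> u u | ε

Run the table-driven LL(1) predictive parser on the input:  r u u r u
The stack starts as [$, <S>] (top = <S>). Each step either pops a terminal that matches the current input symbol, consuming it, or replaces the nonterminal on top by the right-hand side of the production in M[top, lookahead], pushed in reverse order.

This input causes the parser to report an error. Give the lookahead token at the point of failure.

     Stack          Input        Action
  1  $ <S>          r u u r u $  expand <S> ::= <B> r <N> r
  2  $ r <N> r <B>  r u u r u $  expand <B> ::= ε
  3  $ r <N> r      r u u r u $  match r
  4  $ r <N>        u u r u $    expand <N> ::= <B> u u
  5  $ r u u <B>    u u r u $    expand <B> ::= ε
  6  $ r u u        u u r u $    match u
  7  $ r u          u r u $      match u
  8  $ r            r u $        match r
  9  $              u $          error: stack empty but input remains

u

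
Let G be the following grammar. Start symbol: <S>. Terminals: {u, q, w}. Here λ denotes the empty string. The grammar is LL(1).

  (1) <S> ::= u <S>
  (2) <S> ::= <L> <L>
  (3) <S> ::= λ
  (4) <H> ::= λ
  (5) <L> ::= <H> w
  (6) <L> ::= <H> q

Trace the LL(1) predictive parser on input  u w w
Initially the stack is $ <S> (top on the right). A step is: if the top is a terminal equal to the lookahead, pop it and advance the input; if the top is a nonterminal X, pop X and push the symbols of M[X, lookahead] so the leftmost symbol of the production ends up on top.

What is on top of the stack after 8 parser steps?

w

step 1: stack=$ <S>  input=u w w $  — expand <S> ::= u <S>
step 2: stack=$ <S> u  input=u w w $  — match u
step 3: stack=$ <S>  input=w w $  — expand <S> ::= <L> <L>
step 4: stack=$ <L> <L>  input=w w $  — expand <L> ::= <H> w
step 5: stack=$ <L> w <H>  input=w w $  — expand <H> ::= λ
step 6: stack=$ <L> w  input=w w $  — match w
step 7: stack=$ <L>  input=w $  — expand <L> ::= <H> w
step 8: stack=$ w <H>  input=w $  — expand <H> ::= λ
Stack after step 8: $ w (top = w).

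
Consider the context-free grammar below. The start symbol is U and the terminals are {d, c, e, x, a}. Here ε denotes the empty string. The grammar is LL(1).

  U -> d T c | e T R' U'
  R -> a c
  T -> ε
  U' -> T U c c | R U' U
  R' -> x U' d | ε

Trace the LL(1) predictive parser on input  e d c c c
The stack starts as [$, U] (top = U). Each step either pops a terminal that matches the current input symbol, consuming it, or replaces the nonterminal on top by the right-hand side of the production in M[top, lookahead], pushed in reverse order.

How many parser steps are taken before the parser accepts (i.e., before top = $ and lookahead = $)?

      Stack        Input        Action
   1  $ U          e d c c c $  expand U -> e T R' U'
   2  $ U' R' T e  e d c c c $  match e
   3  $ U' R' T    d c c c $    expand T -> ε
   4  $ U' R'      d c c c $    expand R' -> ε
   5  $ U'         d c c c $    expand U' -> T U c c
   6  $ c c U T    d c c c $    expand T -> ε
   7  $ c c U      d c c c $    expand U -> d T c
   8  $ c c c T d  d c c c $    match d
   9  $ c c c T    c c c $      expand T -> ε
  10  $ c c c      c c c $      match c
  11  $ c c        c c $        match c
  12  $ c          c $          match c
Accept reached after 12 steps.

12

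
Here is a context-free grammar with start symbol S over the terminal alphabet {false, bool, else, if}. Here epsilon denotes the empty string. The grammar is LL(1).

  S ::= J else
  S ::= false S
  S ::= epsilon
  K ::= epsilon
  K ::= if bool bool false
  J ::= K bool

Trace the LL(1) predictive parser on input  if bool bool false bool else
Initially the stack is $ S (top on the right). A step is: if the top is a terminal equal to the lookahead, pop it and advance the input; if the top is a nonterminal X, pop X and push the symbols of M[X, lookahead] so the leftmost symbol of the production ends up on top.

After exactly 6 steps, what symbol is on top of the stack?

step 1: stack=$ S  input=if bool bool false bool else $  — expand S ::= J else
step 2: stack=$ else J  input=if bool bool false bool else $  — expand J ::= K bool
step 3: stack=$ else bool K  input=if bool bool false bool else $  — expand K ::= if bool bool false
step 4: stack=$ else bool false bool bool if  input=if bool bool false bool else $  — match if
step 5: stack=$ else bool false bool bool  input=bool bool false bool else $  — match bool
step 6: stack=$ else bool false bool  input=bool false bool else $  — match bool
Stack after step 6: $ else bool false (top = false).

false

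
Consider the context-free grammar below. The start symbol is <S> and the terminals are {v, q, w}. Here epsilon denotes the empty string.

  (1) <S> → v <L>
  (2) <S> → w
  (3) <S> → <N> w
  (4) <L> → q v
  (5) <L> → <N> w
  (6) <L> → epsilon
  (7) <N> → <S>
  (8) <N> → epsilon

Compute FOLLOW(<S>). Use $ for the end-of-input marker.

FIRST(<S>): from <S>→v <L> we get {v}; from <S>→w we get {w}; from <S>→<N> w we get {v, w}. So FIRST(<S>) = {v, w}.
FIRST(<N>): from <N>→<S> we get {v, w}; from <N>→epsilon we get {epsilon}. So FIRST(<N>) = {epsilon, v, w}.
FIRST(<L>): from <L>→q v we get {q}; from <L>→<N> w we get {v, w}; from <L>→epsilon we get {epsilon}. So FIRST(<L>) = {epsilon, q, v, w}.
FOLLOW(<S>) includes $ since <S> is the start symbol.
FOLLOW(<N>): in <S>→<N> w, <N> is followed by w with FIRST {w}; in <L>→<N> w, <N> is followed by w with FIRST {w}. Thus FOLLOW(<N>) = {w}.
FOLLOW(<S>): in <N>→<S>, the suffix after <S> is empty, so FOLLOW(<S>) ⊇ FOLLOW(<N>) = {w}. Thus FOLLOW(<S>) = {$, w}.
FOLLOW(<L>): in <S>→v <L>, the suffix after <L> is empty, so FOLLOW(<L>) ⊇ FOLLOW(<S>) = {$, w}. Thus FOLLOW(<L>) = {$, w}.

{$, w}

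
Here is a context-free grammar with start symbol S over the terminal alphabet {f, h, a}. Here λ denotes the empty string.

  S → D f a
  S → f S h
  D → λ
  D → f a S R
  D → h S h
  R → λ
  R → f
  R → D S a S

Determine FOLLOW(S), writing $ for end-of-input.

FIRST(D) = {λ, f, h}
FIRST(S) = {f, h}  (via D f a)
FIRST(R) = {λ, f, h}  (via D S a S)
FOLLOW(S) includes $ since S is the start symbol.
FOLLOW(D): in S→D f a, D is followed by f a with FIRST {f}; in R→D S a S, D is followed by S a S with FIRST {f, h}. Thus FOLLOW(D) = {f, h}.
FOLLOW(R): in D→f a S R, the suffix after R is empty, so FOLLOW(R) ⊇ FOLLOW(D) = {f, h}. Thus FOLLOW(R) = {f, h}.
FOLLOW(S): in S→f S h, S is followed by h with FIRST {h}; in D→f a S R, S is followed by R with FIRST {λ, f, h}; in D→f a S R, the suffix after S is nullable, so FOLLOW(S) ⊇ FOLLOW(D) = {f, h}; in D→h S h, S is followed by h with FIRST {h}; in R→D S a S (occurrence 1), S is followed by a S with FIRST {a}; in R→D S a S (occurrence 2), the suffix after S is empty, so FOLLOW(S) ⊇ FOLLOW(R) = {f, h}. Thus FOLLOW(S) = {$, a, f, h}.

{$, a, f, h}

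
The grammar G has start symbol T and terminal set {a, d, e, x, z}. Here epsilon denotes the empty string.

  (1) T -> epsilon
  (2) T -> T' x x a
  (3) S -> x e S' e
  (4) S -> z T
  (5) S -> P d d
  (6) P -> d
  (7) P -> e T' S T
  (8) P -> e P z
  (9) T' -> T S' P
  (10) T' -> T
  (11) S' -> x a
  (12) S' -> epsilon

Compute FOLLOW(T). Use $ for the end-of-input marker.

{$, d, e, x, z}

FIRST(P) = {d, e}
FIRST(S') = {epsilon, x}
FIRST(S) = {d, e, x, z}  (via P d d)
FIRST(T) = {epsilon, d, e, x}  (via T' x x a)
FIRST(T') = {epsilon, d, e, x}  (via T S' P, T)
FOLLOW(T) includes $ since T is the start symbol.
FOLLOW(T'): in T->T' x x a, T' is followed by x x a with FIRST {x}; in P->e T' S T, T' is followed by S T with FIRST {d, e, x, z}. Thus FOLLOW(T') = {d, e, x, z}.
FOLLOW(P): in S->P d d, P is followed by d d with FIRST {d}; in P->e P z, P is followed by z with FIRST {z}; in T'->T S' P, the suffix after P is empty, so FOLLOW(P) ⊇ FOLLOW(T') = {d, e, x, z}. Thus FOLLOW(P) = {d, e, x, z}.
FOLLOW(S): in P->e T' S T, S is followed by T with FIRST {epsilon, d, e, x}; in P->e T' S T, the suffix after S is nullable, so FOLLOW(S) ⊇ FOLLOW(P) = {d, e, x, z}. Thus FOLLOW(S) = {d, e, x, z}.
FOLLOW(T): in S->z T, the suffix after T is empty, so FOLLOW(T) ⊇ FOLLOW(S) = {d, e, x, z}; in P->e T' S T, the suffix after T is empty, so FOLLOW(T) ⊇ FOLLOW(P) = {d, e, x, z}; in T'->T S' P, T is followed by S' P with FIRST {d, e, x}; in T'->T, the suffix after T is empty, so FOLLOW(T) ⊇ FOLLOW(T') = {d, e, x, z}. Thus FOLLOW(T) = {$, d, e, x, z}.
FOLLOW(S'): in S->x e S' e, S' is followed by e with FIRST {e}; in T'->T S' P, S' is followed by P with FIRST {d, e}. Thus FOLLOW(S') = {d, e}.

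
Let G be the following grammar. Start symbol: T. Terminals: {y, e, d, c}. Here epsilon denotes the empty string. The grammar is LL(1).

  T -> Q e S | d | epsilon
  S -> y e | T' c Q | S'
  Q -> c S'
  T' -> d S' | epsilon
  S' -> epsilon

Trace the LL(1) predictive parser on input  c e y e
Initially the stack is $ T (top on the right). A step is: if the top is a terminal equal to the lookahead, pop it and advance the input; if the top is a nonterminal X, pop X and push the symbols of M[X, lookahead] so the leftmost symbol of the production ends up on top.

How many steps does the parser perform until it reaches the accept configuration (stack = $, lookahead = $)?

8

step 1: stack=$ T  input=c e y e $  — expand T -> Q e S
step 2: stack=$ S e Q  input=c e y e $  — expand Q -> c S'
step 3: stack=$ S e S' c  input=c e y e $  — match c
step 4: stack=$ S e S'  input=e y e $  — expand S' -> epsilon
step 5: stack=$ S e  input=e y e $  — match e
step 6: stack=$ S  input=y e $  — expand S -> y e
step 7: stack=$ e y  input=y e $  — match y
step 8: stack=$ e  input=e $  — match e
Accept reached after 8 steps.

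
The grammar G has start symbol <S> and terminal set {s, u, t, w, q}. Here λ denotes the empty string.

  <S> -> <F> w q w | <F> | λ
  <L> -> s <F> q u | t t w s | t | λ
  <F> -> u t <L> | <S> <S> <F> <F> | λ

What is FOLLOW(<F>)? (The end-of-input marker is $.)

{$, q, u, w}

FIRST(<L>): from <L>->s <F> q u we get {s}; from <L>->t t w s we get {t}; from <L>->t we get {t}; from <L>->λ we get {λ}. So FIRST(<L>) = {λ, s, t}.
FIRST(<S>): from <S>-><F> w q w we get {u, w}; from <S>-><F> we get {λ, u, w}; from <S>->λ we get {λ}. So FIRST(<S>) = {λ, u, w}.
FIRST(<F>): from <F>->u t <L> we get {u}; from <F>-><S> <S> <F> <F> we get {λ, u, w}; from <F>->λ we get {λ}. So FIRST(<F>) = {λ, u, w}.
FOLLOW(<S>) includes $ since <S> is the start symbol.
FOLLOW(<S>): in <F>-><S> <S> <F> <F> (occurrence 1), <S> is followed by <S> <F> <F> with FIRST {λ, u, w}; in <F>-><S> <S> <F> <F> (occurrence 1), the suffix after <S> is nullable, so FOLLOW(<S>) ⊇ FOLLOW(<F>) = {$, q, u, w}; in <F>-><S> <S> <F> <F> (occurrence 2), <S> is followed by <F> <F> with FIRST {λ, u, w}; in <F>-><S> <S> <F> <F> (occurrence 2), the suffix after <S> is nullable, so FOLLOW(<S>) ⊇ FOLLOW(<F>) = {$, q, u, w}. Thus FOLLOW(<S>) = {$, q, u, w}.
FOLLOW(<F>): in <S>-><F> w q w, <F> is followed by w q w with FIRST {w}; in <S>-><F>, the suffix after <F> is empty, so FOLLOW(<F>) ⊇ FOLLOW(<S>) = {$, q, u, w}; in <L>->s <F> q u, <F> is followed by q u with FIRST {q}; in <F>-><S> <S> <F> <F> (occurrence 1), <F> is followed by <F> with FIRST {λ, u, w}; in <F>-><S> <S> <F> <F> (occurrence 1), the suffix after <F> is nullable (adds nothing new); in <F>-><S> <S> <F> <F> (occurrence 2), the suffix after <F> is empty (adds nothing new). Thus FOLLOW(<F>) = {$, q, u, w}.
FOLLOW(<L>): in <F>->u t <L>, the suffix after <L> is empty, so FOLLOW(<L>) ⊇ FOLLOW(<F>) = {$, q, u, w}. Thus FOLLOW(<L>) = {$, q, u, w}.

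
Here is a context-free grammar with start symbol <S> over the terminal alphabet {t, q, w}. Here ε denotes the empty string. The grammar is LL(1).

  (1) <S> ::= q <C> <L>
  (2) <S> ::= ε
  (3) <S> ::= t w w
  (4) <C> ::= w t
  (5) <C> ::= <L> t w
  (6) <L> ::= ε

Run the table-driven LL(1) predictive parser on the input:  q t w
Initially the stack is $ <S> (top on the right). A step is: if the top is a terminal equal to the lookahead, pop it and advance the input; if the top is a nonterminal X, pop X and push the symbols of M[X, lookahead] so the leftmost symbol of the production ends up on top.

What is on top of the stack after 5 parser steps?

w

     Stack          Input    Action
  1  $ <S>          q t w $  expand <S> ::= q <C> <L>
  2  $ <L> <C> q    q t w $  match q
  3  $ <L> <C>      t w $    expand <C> ::= <L> t w
  4  $ <L> w t <L>  t w $    expand <L> ::= ε
  5  $ <L> w t      t w $    match t
Stack after step 5: $ <L> w (top = w).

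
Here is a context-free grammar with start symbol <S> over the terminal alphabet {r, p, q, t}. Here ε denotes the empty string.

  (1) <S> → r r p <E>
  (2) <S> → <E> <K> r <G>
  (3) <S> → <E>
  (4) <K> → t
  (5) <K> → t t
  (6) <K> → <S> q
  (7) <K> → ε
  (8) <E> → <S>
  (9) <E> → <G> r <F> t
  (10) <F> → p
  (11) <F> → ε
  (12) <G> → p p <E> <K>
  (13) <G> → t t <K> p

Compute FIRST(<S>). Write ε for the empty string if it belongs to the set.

{p, r, t}

FIRST(<F>) = {ε, p}
FIRST(<G>) = {p, t}
FIRST(<S>) = {p, r, t}  (via <E> <K> r <G>, <E>)
FIRST(<K>) = {ε, p, r, t}  (via <S> q)
FIRST(<E>) = {p, r, t}  (via <S>, <G> r <F> t)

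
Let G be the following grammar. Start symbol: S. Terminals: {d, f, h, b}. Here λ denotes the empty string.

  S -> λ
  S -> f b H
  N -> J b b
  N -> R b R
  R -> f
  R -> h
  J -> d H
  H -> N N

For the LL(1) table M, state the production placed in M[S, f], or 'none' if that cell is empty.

FIRST(S) = {λ, f}
FIRST(R) = {f, h}
FIRST(J) = {d}
FIRST(N) = {d, f, h}  (via J b b, R b R)
FIRST(H) = {d, f, h}  (via N N)
FOLLOW(S) includes $ since S is the start symbol.
FOLLOW(S): S appears on no right-hand side. Thus FOLLOW(S) = {$}.
For S -> λ: FIRST(λ) = {λ}, so it goes in M[S, t] for t ∈ {}; since λ ∈ FIRST, also for every t ∈ FOLLOW(S) = {$}.
For S -> f b H: FIRST(f b H) = {f}, so it goes in M[S, t] for t ∈ {f}.

S -> f b H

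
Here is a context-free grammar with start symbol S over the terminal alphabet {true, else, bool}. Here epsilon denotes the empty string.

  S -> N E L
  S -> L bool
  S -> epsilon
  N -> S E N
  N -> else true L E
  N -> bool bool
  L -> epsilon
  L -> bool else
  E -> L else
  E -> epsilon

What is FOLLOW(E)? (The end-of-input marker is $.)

FIRST(L) = {epsilon, bool}
FIRST(E) = {epsilon, bool, else}  (via L else)
FIRST(S) = {epsilon, bool, else}  (via N E L, L bool)
FIRST(N) = {bool, else}  (via S E N)
FOLLOW(S) includes $ since S is the start symbol.
FOLLOW(S): in N->S E N, S is followed by E N with FIRST {bool, else}. Thus FOLLOW(S) = {$, bool, else}.
FOLLOW(N): in S->N E L, N is followed by E L with FIRST {epsilon, bool, else}; in S->N E L, the suffix after N is nullable, so FOLLOW(N) ⊇ FOLLOW(S) = {$, bool, else}; in N->S E N, the suffix after N is empty (adds nothing new). Thus FOLLOW(N) = {$, bool, else}.
FOLLOW(L): in S->N E L, the suffix after L is empty, so FOLLOW(L) ⊇ FOLLOW(S) = {$, bool, else}; in S->L bool, L is followed by bool with FIRST {bool}; in N->else true L E, L is followed by E with FIRST {epsilon, bool, else}; in N->else true L E, the suffix after L is nullable, so FOLLOW(L) ⊇ FOLLOW(N) = {$, bool, else}; in E->L else, L is followed by else with FIRST {else}. Thus FOLLOW(L) = {$, bool, else}.
FOLLOW(E): in S->N E L, E is followed by L with FIRST {epsilon, bool}; in S->N E L, the suffix after E is nullable, so FOLLOW(E) ⊇ FOLLOW(S) = {$, bool, else}; in N->S E N, E is followed by N with FIRST {bool, else}; in N->else true L E, the suffix after E is empty, so FOLLOW(E) ⊇ FOLLOW(N) = {$, bool, else}. Thus FOLLOW(E) = {$, bool, else}.

{$, bool, else}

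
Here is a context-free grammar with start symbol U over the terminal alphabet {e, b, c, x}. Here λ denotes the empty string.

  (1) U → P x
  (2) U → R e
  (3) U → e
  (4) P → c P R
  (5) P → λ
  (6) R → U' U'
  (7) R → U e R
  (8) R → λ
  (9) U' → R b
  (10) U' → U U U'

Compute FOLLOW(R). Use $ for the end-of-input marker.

FIRST(P) = {λ, c}
FIRST(U) = {b, c, e, x}  (via P x, R e)
FIRST(R) = {λ, b, c, e, x}  (via U' U', U e R)
FIRST(U') = {b, c, e, x}  (via R b, U U U')
FOLLOW(U) includes $ since U is the start symbol.
FOLLOW(U): in R→U e R, U is followed by e R with FIRST {e}; in U'→U U U' (occurrence 1), U is followed by U U' with FIRST {b, c, e, x}; in U'→U U U' (occurrence 2), U is followed by U' with FIRST {b, c, e, x}. Thus FOLLOW(U) = {$, b, c, e, x}.
FOLLOW(P): in U→P x, P is followed by x with FIRST {x}; in P→c P R, P is followed by R with FIRST {λ, b, c, e, x}; in P→c P R, the suffix after P is nullable (adds nothing new). Thus FOLLOW(P) = {b, c, e, x}.
FOLLOW(R): in U→R e, R is followed by e with FIRST {e}; in P→c P R, the suffix after R is empty, so FOLLOW(R) ⊇ FOLLOW(P) = {b, c, e, x}; in R→U e R, the suffix after R is empty (adds nothing new); in U'→R b, R is followed by b with FIRST {b}. Thus FOLLOW(R) = {b, c, e, x}.
FOLLOW(U'): in R→U' U' (occurrence 1), U' is followed by U' with FIRST {b, c, e, x}; in R→U' U' (occurrence 2), the suffix after U' is empty, so FOLLOW(U') ⊇ FOLLOW(R) = {b, c, e, x}; in U'→U U U', the suffix after U' is empty (adds nothing new). Thus FOLLOW(U') = {b, c, e, x}.

{b, c, e, x}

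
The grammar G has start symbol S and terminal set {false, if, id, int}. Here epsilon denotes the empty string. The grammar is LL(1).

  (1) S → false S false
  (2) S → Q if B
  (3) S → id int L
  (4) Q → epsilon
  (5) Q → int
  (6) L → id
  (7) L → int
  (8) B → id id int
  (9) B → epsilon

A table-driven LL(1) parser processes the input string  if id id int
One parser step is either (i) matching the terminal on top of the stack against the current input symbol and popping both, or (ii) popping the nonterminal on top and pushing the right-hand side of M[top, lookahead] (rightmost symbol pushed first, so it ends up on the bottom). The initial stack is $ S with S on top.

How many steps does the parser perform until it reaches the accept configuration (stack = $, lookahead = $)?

     Stack        Input           Action
  1  $ S          if id id int $  expand S → Q if B
  2  $ B if Q     if id id int $  expand Q → epsilon
  3  $ B if       if id id int $  match if
  4  $ B          id id int $     expand B → id id int
  5  $ int id id  id id int $     match id
  6  $ int id     id int $        match id
  7  $ int        int $           match int
Accept reached after 7 steps.

7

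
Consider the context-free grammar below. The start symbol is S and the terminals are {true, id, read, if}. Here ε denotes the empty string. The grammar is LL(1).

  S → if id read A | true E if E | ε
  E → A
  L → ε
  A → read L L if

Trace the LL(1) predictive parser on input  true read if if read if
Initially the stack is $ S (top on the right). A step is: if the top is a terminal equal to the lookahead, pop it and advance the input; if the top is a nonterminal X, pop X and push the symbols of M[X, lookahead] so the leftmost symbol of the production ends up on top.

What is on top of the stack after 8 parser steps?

     Stack               Input                      Action
  1  $ S                 true read if if read if $  expand S → true E if E
  2  $ E if E true       true read if if read if $  match true
  3  $ E if E            read if if read if $       expand E → A
  4  $ E if A            read if if read if $       expand A → read L L if
  5  $ E if if L L read  read if if read if $       match read
  6  $ E if if L L       if if read if $            expand L → ε
  7  $ E if if L         if if read if $            expand L → ε
  8  $ E if if           if if read if $            match if
Stack after step 8: $ E if (top = if).

if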